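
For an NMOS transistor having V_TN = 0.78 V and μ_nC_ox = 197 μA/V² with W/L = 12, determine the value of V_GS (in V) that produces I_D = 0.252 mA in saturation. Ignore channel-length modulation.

k_n = μ_nC_ox · (W/L) = 2.364 mA/V².
In saturation I_D = ½ k_n (V_GS − V_TN)², so V_GS − V_TN = √(2 I_D / k_n) = √(2 × 0.252 / 2.364) = 0.462 V.
V_GS = 0.78 + 0.462 = 1.24 V.

V_GS = 1.24 V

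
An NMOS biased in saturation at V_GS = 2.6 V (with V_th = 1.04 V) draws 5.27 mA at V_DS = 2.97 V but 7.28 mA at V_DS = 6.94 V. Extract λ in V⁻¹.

λ = 0.134 V⁻¹

With V_GS fixed, I_D ∝ (1 + λ V_DS) in saturation, so I_D2/I_D1 = (1 + λ V_DS2)/(1 + λ V_DS1).
7.28/5.27 = 1.381 = (1 + 6.94 λ)/(1 + 2.97 λ).
Solving: λ (I_D1 V_DS2 − I_D2 V_DS1) = I_D2 − I_D1, so λ = (7.28 − 5.27) / (5.27 × 6.94 − 7.28 × 2.97) = 2.01 / 15 = 0.134 V⁻¹.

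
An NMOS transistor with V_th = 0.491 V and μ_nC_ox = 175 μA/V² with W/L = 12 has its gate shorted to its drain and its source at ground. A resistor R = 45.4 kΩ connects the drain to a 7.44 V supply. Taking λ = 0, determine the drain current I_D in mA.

I_D = 0.145 mA

With gate tied to drain, V_GS = V_DS ≥ V_GS − V_th, so the device is in saturation.
k_n = μ_nC_ox · (W/L) = 2.1 mA/V².
KCL at the drain: ½ k_n (V_GS − V_th)² = (V_DD − V_GS)/R.
Let x = V_GS − 0.491. Then 47.7 x² + x − 6.949 = 0, giving x = 0.371 V (positive root), so V_GS = 0.862 V.
I_D = (V_DD − V_GS)/R = (7.44 − 0.862) / 45.4 = 0.145 mA.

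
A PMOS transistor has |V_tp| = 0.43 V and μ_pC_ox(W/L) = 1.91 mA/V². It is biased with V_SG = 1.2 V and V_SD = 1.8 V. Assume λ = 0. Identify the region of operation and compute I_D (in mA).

Saturation; I_D = 0.566 mA

V_ov = V_SG − |V_tp| = 1.2 − 0.43 = 0.77 V.
Since V_SD = 1.8 V ≥ V_ov = 0.77 V, the device is in saturation.
I_D = ½ k_p V_ov² = 0.5 × 1.91 × 0.77² = 0.566 mA.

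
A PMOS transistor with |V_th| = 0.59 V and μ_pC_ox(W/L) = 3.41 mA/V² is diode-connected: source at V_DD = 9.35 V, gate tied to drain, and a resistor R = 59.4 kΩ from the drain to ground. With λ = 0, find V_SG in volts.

With gate tied to drain, V_SG = V_SD ≥ V_SG − |V_th|, so the device is in saturation.
KCL at the drain: ½ k_p (V_SG − |V_th|)² = (V_DD − V_SG)/R.
Let x = V_SG − 0.59. Then 101 x² + x − 8.76 = 0, giving x = 0.289 V (positive root), so V_SG = 0.879 V.
I_D = (V_DD − V_SG)/R = (9.35 − 0.879) / 59.4 = 0.143 mA.

V_SG = 0.879 V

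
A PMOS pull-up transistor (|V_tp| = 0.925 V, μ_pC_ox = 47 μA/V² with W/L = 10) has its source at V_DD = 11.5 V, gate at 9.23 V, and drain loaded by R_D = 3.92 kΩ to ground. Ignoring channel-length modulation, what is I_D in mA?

I_D = 0.425 mA

V_SG = V_DD − V_G = 11.5 − 9.23 = 2.27 V, so V_ov = 2.27 − 0.925 = 1.34 V.
k_p = μ_pC_ox · (W/L) = 0.47 mA/V².
Assume saturation: I_D = ½ k_p V_ov² = 0.5 × 0.47 × 1.34² = 0.425 mA, giving V_SD = V_DD − I_D R_D = 11.5 − 0.425 × 3.92 = 9.83 V.
V_SD = 9.83 V ≥ V_ov = 1.34 V, confirming saturation.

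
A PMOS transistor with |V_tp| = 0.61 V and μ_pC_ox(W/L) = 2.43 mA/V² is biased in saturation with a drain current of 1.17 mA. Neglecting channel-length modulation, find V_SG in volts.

V_SG = 1.59 V

In saturation I_D = ½ k_p (V_SG − |V_tp|)², so V_SG − |V_tp| = √(2 I_D / k_p) = √(2 × 1.17 / 2.43) = 0.981 V.
V_SG = 0.61 + 0.981 = 1.59 V.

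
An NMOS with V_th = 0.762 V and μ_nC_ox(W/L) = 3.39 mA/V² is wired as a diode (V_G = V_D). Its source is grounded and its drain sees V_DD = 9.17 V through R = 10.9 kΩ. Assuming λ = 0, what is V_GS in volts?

V_GS = 1.41 V

With gate tied to drain, V_GS = V_DS ≥ V_GS − V_th, so the device is in saturation.
KCL at the drain: ½ k_n (V_GS − V_th)² = (V_DD − V_GS)/R.
Let x = V_GS − 0.762. Then 18.5 x² + x − 8.408 = 0, giving x = 0.648 V (positive root), so V_GS = 1.41 V.
I_D = (V_DD − V_GS)/R = (9.17 − 1.41) / 10.9 = 0.712 mA.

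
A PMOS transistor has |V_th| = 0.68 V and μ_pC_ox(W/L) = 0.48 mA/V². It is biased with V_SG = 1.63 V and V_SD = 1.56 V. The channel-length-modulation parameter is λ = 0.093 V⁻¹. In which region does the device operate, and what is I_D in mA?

Saturation; I_D = 0.248 mA

V_ov = V_SG − |V_th| = 1.63 − 0.68 = 0.95 V.
Since V_SD = 1.56 V ≥ V_ov = 0.95 V, the device is in saturation.
I_D = ½ k_p V_ov² (1 + λ V_SD) = 0.5 × 0.48 × 0.95² × (1 + 0.093 × 1.56) = 0.248 mA.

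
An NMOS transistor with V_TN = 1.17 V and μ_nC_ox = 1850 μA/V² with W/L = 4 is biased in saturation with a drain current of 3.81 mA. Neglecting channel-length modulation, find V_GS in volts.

V_GS = 2.18 V

k_n = μ_nC_ox · (W/L) = 7.4 mA/V².
In saturation I_D = ½ k_n (V_GS − V_TN)², so V_GS − V_TN = √(2 I_D / k_n) = √(2 × 3.81 / 7.4) = 1.01 V.
V_GS = 1.17 + 1.01 = 2.18 V.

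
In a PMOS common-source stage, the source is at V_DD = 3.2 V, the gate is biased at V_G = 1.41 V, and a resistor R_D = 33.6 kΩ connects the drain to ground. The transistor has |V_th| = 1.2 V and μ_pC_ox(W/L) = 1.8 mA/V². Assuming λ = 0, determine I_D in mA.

V_SG = V_DD − V_G = 3.2 − 1.41 = 1.79 V, so V_ov = 1.79 − 1.2 = 0.59 V.
Assume saturation: I_D = ½ k_p V_ov² = 0.5 × 1.8 × 0.59² = 0.313 mA, giving V_SD = V_DD − I_D R_D = 3.2 − 0.313 × 33.6 = -7.33 V.
But -7.33 V < V_ov = 0.59 V, so the device is actually in triode.
In triode I_D = k_p[V_ov V_SD − ½ V_SD²] and I_D = (V_DD − V_SD)/R_D. Equating: 30.2 V_SD² − 36.68 V_SD + 3.2 = 0, giving V_SD = 0.0946 V (the root below V_ov).
I_D = (3.2 − 0.0946) / 33.6 = 0.0924 mA.

I_D = 0.0924 mA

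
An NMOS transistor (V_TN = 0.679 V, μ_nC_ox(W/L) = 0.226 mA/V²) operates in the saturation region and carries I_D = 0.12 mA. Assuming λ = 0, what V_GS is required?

In saturation I_D = ½ k_n (V_GS − V_TN)², so V_GS − V_TN = √(2 I_D / k_n) = √(2 × 0.12 / 0.226) = 1.03 V.
V_GS = 0.679 + 1.03 = 1.71 V.

V_GS = 1.71 V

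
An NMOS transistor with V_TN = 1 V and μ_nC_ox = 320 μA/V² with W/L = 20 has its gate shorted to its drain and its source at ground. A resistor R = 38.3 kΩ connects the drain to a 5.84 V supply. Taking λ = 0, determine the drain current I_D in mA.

With gate tied to drain, V_GS = V_DS ≥ V_GS − V_TN, so the device is in saturation.
k_n = μ_nC_ox · (W/L) = 6.4 mA/V².
KCL at the drain: ½ k_n (V_GS − V_TN)² = (V_DD − V_GS)/R.
Let x = V_GS − 1. Then 123 x² + x − 4.84 = 0, giving x = 0.195 V (positive root), so V_GS = 1.19 V.
I_D = (V_DD − V_GS)/R = (5.84 − 1.19) / 38.3 = 0.121 mA.

I_D = 0.121 mA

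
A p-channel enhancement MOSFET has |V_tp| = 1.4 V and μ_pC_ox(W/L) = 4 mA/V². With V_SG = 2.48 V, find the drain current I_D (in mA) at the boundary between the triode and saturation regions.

I_D = 2.33 mA

At the boundary V_SD = V_ov = V_SG − |V_tp| = 2.48 − 1.4 = 1.08 V.
I_D = ½ k_p V_ov² = 0.5 × 4 × 1.08² = 2.33 mA.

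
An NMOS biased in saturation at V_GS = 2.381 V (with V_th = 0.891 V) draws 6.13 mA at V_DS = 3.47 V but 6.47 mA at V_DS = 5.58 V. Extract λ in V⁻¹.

With V_GS fixed, I_D ∝ (1 + λ V_DS) in saturation, so I_D2/I_D1 = (1 + λ V_DS2)/(1 + λ V_DS1).
6.47/6.13 = 1.055 = (1 + 5.58 λ)/(1 + 3.47 λ).
Solving: λ (I_D1 V_DS2 − I_D2 V_DS1) = I_D2 − I_D1, so λ = (6.47 − 6.13) / (6.13 × 5.58 − 6.47 × 3.47) = 0.34 / 11.8 = 0.0289 V⁻¹.

λ = 0.0289 V⁻¹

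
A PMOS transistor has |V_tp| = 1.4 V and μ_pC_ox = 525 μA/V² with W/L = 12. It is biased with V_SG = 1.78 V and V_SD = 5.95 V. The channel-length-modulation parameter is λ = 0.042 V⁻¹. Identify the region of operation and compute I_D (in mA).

k_p = μ_pC_ox · (W/L) = 6.3 mA/V².
V_ov = V_SG − |V_tp| = 1.78 − 1.4 = 0.38 V.
Since V_SD = 5.95 V ≥ V_ov = 0.38 V, the device is in saturation.
I_D = ½ k_p V_ov² (1 + λ V_SD) = 0.5 × 6.3 × 0.38² × (1 + 0.042 × 5.95) = 0.569 mA.

Saturation; I_D = 0.569 mA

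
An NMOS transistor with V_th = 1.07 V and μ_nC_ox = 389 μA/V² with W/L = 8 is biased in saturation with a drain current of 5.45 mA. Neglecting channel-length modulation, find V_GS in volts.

k_n = μ_nC_ox · (W/L) = 3.112 mA/V².
In saturation I_D = ½ k_n (V_GS − V_th)², so V_GS − V_th = √(2 I_D / k_n) = √(2 × 5.45 / 3.112) = 1.87 V.
V_GS = 1.07 + 1.87 = 2.94 V.

V_GS = 2.94 V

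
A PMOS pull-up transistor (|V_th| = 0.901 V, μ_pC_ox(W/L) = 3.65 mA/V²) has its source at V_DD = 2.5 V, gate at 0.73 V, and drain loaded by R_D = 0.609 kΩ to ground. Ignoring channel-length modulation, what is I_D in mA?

I_D = 1.38 mA

V_SG = V_DD − V_G = 2.5 − 0.73 = 1.77 V, so V_ov = 1.77 − 0.901 = 0.869 V.
Assume saturation: I_D = ½ k_p V_ov² = 0.5 × 3.65 × 0.869² = 1.38 mA, giving V_SD = V_DD − I_D R_D = 2.5 − 1.38 × 0.609 = 1.66 V.
V_SD = 1.66 V ≥ V_ov = 0.869 V, confirming saturation.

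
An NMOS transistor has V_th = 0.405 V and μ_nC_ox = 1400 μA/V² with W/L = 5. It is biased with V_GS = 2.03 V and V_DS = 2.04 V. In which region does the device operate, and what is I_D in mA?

k_n = μ_nC_ox · (W/L) = 7 mA/V².
V_ov = V_GS − V_th = 2.03 − 0.405 = 1.62 V.
Since V_DS = 2.04 V ≥ V_ov = 1.62 V, the device is in saturation.
I_D = ½ k_n V_ov² = 0.5 × 7 × 1.62² = 9.24 mA.

Saturation; I_D = 9.24 mA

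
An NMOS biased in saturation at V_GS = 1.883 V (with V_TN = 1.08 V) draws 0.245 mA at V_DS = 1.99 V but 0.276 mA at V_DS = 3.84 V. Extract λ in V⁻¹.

λ = 0.0792 V⁻¹

With V_GS fixed, I_D ∝ (1 + λ V_DS) in saturation, so I_D2/I_D1 = (1 + λ V_DS2)/(1 + λ V_DS1).
0.276/0.245 = 1.127 = (1 + 3.84 λ)/(1 + 1.99 λ).
Solving: λ (I_D1 V_DS2 − I_D2 V_DS1) = I_D2 − I_D1, so λ = (0.276 − 0.245) / (0.245 × 3.84 − 0.276 × 1.99) = 0.031 / 0.392 = 0.0792 V⁻¹.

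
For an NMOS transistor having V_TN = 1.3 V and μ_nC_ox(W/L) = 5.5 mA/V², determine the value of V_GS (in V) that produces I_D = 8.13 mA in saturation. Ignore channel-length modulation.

V_GS = 3.02 V

In saturation I_D = ½ k_n (V_GS − V_TN)², so V_GS − V_TN = √(2 I_D / k_n) = √(2 × 8.13 / 5.5) = 1.72 V.
V_GS = 1.3 + 1.72 = 3.02 V.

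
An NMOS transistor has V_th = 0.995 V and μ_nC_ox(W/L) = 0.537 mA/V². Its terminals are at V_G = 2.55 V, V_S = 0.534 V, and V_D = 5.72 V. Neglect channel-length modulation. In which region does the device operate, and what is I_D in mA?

Saturation; I_D = 0.280 mA

V_GS = V_G − V_S = 2.55 − 0.534 = 2.02 V; V_DS = V_D − V_S = 5.72 − 0.534 = 5.19 V.
V_ov = V_GS − V_th = 2.02 − 0.995 = 1.02 V.
Since V_DS = 5.19 V ≥ V_ov = 1.02 V, the device is in saturation.
I_D = ½ k_n V_ov² = 0.5 × 0.537 × 1.02² = 0.28 mA.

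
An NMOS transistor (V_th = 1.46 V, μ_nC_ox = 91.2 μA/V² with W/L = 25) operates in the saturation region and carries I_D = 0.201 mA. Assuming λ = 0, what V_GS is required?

V_GS = 1.88 V

k_n = μ_nC_ox · (W/L) = 2.28 mA/V².
In saturation I_D = ½ k_n (V_GS − V_th)², so V_GS − V_th = √(2 I_D / k_n) = √(2 × 0.201 / 2.28) = 0.42 V.
V_GS = 1.46 + 0.42 = 1.88 V.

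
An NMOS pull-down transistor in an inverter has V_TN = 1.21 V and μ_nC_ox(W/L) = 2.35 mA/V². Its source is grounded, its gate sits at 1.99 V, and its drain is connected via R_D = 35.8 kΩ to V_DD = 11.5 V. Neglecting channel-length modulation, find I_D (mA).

I_D = 0.316 mA

V_GS = V_G = 1.99 V, so V_ov = 1.99 − 1.21 = 0.78 V.
Assume saturation: I_D = ½ k_n V_ov² = 0.5 × 2.35 × 0.78² = 0.715 mA, giving V_DS = V_DD − I_D R_D = 11.5 − 0.715 × 35.8 = -14.1 V.
But -14.1 V < V_ov = 0.78 V, so the device is actually in triode.
In triode I_D = k_n[V_ov V_DS − ½ V_DS²] and I_D = (V_DD − V_DS)/R_D. Equating: 42.1 V_DS² − 66.62 V_DS + 11.5 = 0, giving V_DS = 0.197 V (the root below V_ov).
I_D = (11.5 − 0.197) / 35.8 = 0.316 mA.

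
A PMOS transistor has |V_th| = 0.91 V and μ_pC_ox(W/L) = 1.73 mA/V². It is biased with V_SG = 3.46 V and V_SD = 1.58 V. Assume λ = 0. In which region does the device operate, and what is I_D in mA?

Triode; I_D = 4.81 mA

V_ov = V_SG − |V_th| = 3.46 − 0.91 = 2.55 V.
Since V_SD = 1.58 V < V_ov = 2.55 V, the device is in the triode region.
I_D = k_p [V_ov · V_SD − ½ V_SD²] = 1.73 × [2.55 × 1.58 − 0.5 × 1.58²] = 4.81 mA.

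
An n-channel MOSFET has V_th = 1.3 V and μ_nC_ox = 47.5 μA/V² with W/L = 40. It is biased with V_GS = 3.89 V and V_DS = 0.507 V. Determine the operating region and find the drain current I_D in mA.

Triode; I_D = 2.25 mA

k_n = μ_nC_ox · (W/L) = 1.9 mA/V².
V_ov = V_GS − V_th = 3.89 − 1.3 = 2.59 V.
Since V_DS = 0.507 V < V_ov = 2.59 V, the device is in the triode region.
I_D = k_n [V_ov · V_DS − ½ V_DS²] = 1.9 × [2.59 × 0.507 − 0.5 × 0.507²] = 2.25 mA.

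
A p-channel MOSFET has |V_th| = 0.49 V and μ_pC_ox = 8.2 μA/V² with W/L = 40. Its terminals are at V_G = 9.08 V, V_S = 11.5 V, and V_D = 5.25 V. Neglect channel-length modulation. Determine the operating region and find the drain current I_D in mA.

V_SG = V_S − V_G = 11.5 − 9.08 = 2.42 V; V_SD = V_S − V_D = 11.5 − 5.25 = 6.25 V.
k_p = μ_pC_ox · (W/L) = 0.328 mA/V².
V_ov = V_SG − |V_th| = 2.42 − 0.49 = 1.93 V.
Since V_SD = 6.25 V ≥ V_ov = 1.93 V, the device is in saturation.
I_D = ½ k_p V_ov² = 0.5 × 0.328 × 1.93² = 0.611 mA.

Saturation; I_D = 0.611 mA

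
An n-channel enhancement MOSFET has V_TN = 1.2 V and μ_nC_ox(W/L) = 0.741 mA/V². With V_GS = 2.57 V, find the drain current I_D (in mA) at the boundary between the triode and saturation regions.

At the boundary V_DS = V_ov = V_GS − V_TN = 2.57 − 1.2 = 1.37 V.
I_D = ½ k_n V_ov² = 0.5 × 0.741 × 1.37² = 0.695 mA.

I_D = 0.695 mA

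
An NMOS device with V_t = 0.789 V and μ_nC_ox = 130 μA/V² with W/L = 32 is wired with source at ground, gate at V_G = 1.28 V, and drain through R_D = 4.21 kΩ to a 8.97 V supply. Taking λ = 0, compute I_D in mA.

V_GS = V_G = 1.28 V, so V_ov = 1.28 − 0.789 = 0.491 V.
k_n = μ_nC_ox · (W/L) = 4.16 mA/V².
Assume saturation: I_D = ½ k_n V_ov² = 0.5 × 4.16 × 0.491² = 0.501 mA, giving V_DS = V_DD − I_D R_D = 8.97 − 0.501 × 4.21 = 6.86 V.
V_DS = 6.86 V ≥ V_ov = 0.491 V, confirming saturation.

I_D = 0.501 mA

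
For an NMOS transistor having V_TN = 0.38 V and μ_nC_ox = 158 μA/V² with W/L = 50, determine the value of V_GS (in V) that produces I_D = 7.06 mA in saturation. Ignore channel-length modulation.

V_GS = 1.72 V

k_n = μ_nC_ox · (W/L) = 7.9 mA/V².
In saturation I_D = ½ k_n (V_GS − V_TN)², so V_GS − V_TN = √(2 I_D / k_n) = √(2 × 7.06 / 7.9) = 1.34 V.
V_GS = 0.38 + 1.34 = 1.72 V.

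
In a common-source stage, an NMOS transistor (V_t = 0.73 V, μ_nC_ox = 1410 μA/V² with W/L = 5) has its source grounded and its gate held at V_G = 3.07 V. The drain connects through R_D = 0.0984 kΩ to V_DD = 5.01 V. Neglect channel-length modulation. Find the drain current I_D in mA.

I_D = 19.3 mA

V_GS = V_G = 3.07 V, so V_ov = 3.07 − 0.73 = 2.34 V.
k_n = μ_nC_ox · (W/L) = 7.05 mA/V².
Assume saturation: I_D = ½ k_n V_ov² = 0.5 × 7.05 × 2.34² = 19.3 mA, giving V_DS = V_DD − I_D R_D = 5.01 − 19.3 × 0.0984 = 3.11 V.
V_DS = 3.11 V ≥ V_ov = 2.34 V, confirming saturation.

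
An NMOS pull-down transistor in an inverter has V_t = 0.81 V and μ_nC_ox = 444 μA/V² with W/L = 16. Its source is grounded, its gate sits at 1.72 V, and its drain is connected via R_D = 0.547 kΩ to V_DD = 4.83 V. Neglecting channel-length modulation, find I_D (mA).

I_D = 2.94 mA

V_GS = V_G = 1.72 V, so V_ov = 1.72 − 0.81 = 0.91 V.
k_n = μ_nC_ox · (W/L) = 7.104 mA/V².
Assume saturation: I_D = ½ k_n V_ov² = 0.5 × 7.104 × 0.91² = 2.94 mA, giving V_DS = V_DD − I_D R_D = 4.83 − 2.94 × 0.547 = 3.22 V.
V_DS = 3.22 V ≥ V_ov = 0.91 V, confirming saturation.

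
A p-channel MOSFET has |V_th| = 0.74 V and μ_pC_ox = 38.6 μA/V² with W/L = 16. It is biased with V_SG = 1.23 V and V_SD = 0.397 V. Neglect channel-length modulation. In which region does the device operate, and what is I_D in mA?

Triode; I_D = 0.0715 mA

k_p = μ_pC_ox · (W/L) = 0.6176 mA/V².
V_ov = V_SG − |V_th| = 1.23 − 0.74 = 0.49 V.
Since V_SD = 0.397 V < V_ov = 0.49 V, the device is in the triode region.
I_D = k_p [V_ov · V_SD − ½ V_SD²] = 0.6176 × [0.49 × 0.397 − 0.5 × 0.397²] = 0.0715 mA.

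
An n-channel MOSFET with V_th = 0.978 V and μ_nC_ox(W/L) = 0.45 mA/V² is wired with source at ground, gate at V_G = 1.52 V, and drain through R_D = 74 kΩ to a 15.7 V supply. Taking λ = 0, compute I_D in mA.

V_GS = V_G = 1.52 V, so V_ov = 1.52 − 0.978 = 0.542 V.
Assume saturation: I_D = ½ k_n V_ov² = 0.5 × 0.45 × 0.542² = 0.0661 mA, giving V_DS = V_DD − I_D R_D = 15.7 − 0.0661 × 74 = 10.8 V.
V_DS = 10.8 V ≥ V_ov = 0.542 V, confirming saturation.

I_D = 0.0661 mA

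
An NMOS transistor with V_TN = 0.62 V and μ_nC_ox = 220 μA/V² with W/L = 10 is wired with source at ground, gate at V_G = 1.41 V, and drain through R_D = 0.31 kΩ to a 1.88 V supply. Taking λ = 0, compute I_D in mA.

V_GS = V_G = 1.41 V, so V_ov = 1.41 − 0.62 = 0.79 V.
k_n = μ_nC_ox · (W/L) = 2.2 mA/V².
Assume saturation: I_D = ½ k_n V_ov² = 0.5 × 2.2 × 0.79² = 0.687 mA, giving V_DS = V_DD − I_D R_D = 1.88 − 0.687 × 0.31 = 1.67 V.
V_DS = 1.67 V ≥ V_ov = 0.79 V, confirming saturation.

I_D = 0.687 mA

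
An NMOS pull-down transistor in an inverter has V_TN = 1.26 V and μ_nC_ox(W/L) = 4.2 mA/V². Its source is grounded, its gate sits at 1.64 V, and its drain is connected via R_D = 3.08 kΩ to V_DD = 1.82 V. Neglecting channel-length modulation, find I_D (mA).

I_D = 0.303 mA

V_GS = V_G = 1.64 V, so V_ov = 1.64 − 1.26 = 0.38 V.
Assume saturation: I_D = ½ k_n V_ov² = 0.5 × 4.2 × 0.38² = 0.303 mA, giving V_DS = V_DD − I_D R_D = 1.82 − 0.303 × 3.08 = 0.886 V.
V_DS = 0.886 V ≥ V_ov = 0.38 V, confirming saturation.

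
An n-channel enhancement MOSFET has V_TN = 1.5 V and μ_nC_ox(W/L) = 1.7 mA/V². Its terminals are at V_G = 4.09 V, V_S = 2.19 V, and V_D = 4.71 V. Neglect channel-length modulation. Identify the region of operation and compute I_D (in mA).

V_GS = V_G − V_S = 4.09 − 2.19 = 1.9 V; V_DS = V_D − V_S = 4.71 − 2.19 = 2.52 V.
V_ov = V_GS − V_TN = 1.9 − 1.5 = 0.4 V.
Since V_DS = 2.52 V ≥ V_ov = 0.4 V, the device is in saturation.
I_D = ½ k_n V_ov² = 0.5 × 1.7 × 0.4² = 0.136 mA.

Saturation; I_D = 0.136 mA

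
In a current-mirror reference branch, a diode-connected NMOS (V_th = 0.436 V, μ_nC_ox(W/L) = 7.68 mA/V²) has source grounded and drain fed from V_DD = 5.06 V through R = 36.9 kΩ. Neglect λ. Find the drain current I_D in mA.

I_D = 0.121 mA

With gate tied to drain, V_GS = V_DS ≥ V_GS − V_th, so the device is in saturation.
KCL at the drain: ½ k_n (V_GS − V_th)² = (V_DD − V_GS)/R.
Let x = V_GS − 0.436. Then 142 x² + x − 4.624 = 0, giving x = 0.177 V (positive root), so V_GS = 0.613 V.
I_D = (V_DD − V_GS)/R = (5.06 − 0.613) / 36.9 = 0.121 mA.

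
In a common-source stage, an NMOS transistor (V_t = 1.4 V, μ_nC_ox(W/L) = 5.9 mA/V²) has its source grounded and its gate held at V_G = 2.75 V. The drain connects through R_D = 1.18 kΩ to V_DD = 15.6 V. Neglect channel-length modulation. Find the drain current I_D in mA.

I_D = 5.38 mA

V_GS = V_G = 2.75 V, so V_ov = 2.75 − 1.4 = 1.35 V.
Assume saturation: I_D = ½ k_n V_ov² = 0.5 × 5.9 × 1.35² = 5.38 mA, giving V_DS = V_DD − I_D R_D = 15.6 − 5.38 × 1.18 = 9.26 V.
V_DS = 9.26 V ≥ V_ov = 1.35 V, confirming saturation.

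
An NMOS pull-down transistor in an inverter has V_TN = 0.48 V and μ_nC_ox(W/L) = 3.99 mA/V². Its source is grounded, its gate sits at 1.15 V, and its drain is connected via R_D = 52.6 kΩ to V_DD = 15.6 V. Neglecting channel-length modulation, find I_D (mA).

V_GS = V_G = 1.15 V, so V_ov = 1.15 − 0.48 = 0.67 V.
Assume saturation: I_D = ½ k_n V_ov² = 0.5 × 3.99 × 0.67² = 0.896 mA, giving V_DS = V_DD − I_D R_D = 15.6 − 0.896 × 52.6 = -31.5 V.
But -31.5 V < V_ov = 0.67 V, so the device is actually in triode.
In triode I_D = k_n[V_ov V_DS − ½ V_DS²] and I_D = (V_DD − V_DS)/R_D. Equating: 105 V_DS² − 141.6 V_DS + 15.6 = 0, giving V_DS = 0.121 V (the root below V_ov).
I_D = (15.6 − 0.121) / 52.6 = 0.294 mA.

I_D = 0.294 mA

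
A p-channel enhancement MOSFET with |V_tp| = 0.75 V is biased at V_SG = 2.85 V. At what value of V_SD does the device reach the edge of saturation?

The boundary between triode and saturation is V_SD = V_SG − |V_tp| = V_ov.
V_ov = 2.85 − 0.75 = 2.1 V.

V_SD,sat = 2.10 V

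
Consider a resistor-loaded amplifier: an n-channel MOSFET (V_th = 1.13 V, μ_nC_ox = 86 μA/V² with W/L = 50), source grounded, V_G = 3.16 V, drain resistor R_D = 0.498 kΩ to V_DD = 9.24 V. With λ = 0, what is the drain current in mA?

V_GS = V_G = 3.16 V, so V_ov = 3.16 − 1.13 = 2.03 V.
k_n = μ_nC_ox · (W/L) = 4.3 mA/V².
Assume saturation: I_D = ½ k_n V_ov² = 0.5 × 4.3 × 2.03² = 8.86 mA, giving V_DS = V_DD − I_D R_D = 9.24 − 8.86 × 0.498 = 4.83 V.
V_DS = 4.83 V ≥ V_ov = 2.03 V, confirming saturation.

I_D = 8.86 mA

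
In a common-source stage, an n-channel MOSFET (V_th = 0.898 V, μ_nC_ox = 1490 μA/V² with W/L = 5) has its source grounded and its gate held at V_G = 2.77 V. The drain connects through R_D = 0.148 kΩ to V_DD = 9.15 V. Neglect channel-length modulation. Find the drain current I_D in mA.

I_D = 13.1 mA

V_GS = V_G = 2.77 V, so V_ov = 2.77 − 0.898 = 1.87 V.
k_n = μ_nC_ox · (W/L) = 7.45 mA/V².
Assume saturation: I_D = ½ k_n V_ov² = 0.5 × 7.45 × 1.87² = 13.1 mA, giving V_DS = V_DD − I_D R_D = 9.15 − 13.1 × 0.148 = 7.22 V.
V_DS = 7.22 V ≥ V_ov = 1.87 V, confirming saturation.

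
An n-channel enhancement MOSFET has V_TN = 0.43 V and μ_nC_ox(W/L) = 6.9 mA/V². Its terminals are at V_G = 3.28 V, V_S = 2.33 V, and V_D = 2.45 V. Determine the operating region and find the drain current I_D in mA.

V_GS = V_G − V_S = 3.28 − 2.33 = 0.95 V; V_DS = V_D − V_S = 2.45 − 2.33 = 0.12 V.
V_ov = V_GS − V_TN = 0.95 − 0.43 = 0.52 V.
Since V_DS = 0.12 V < V_ov = 0.52 V, the device is in the triode region.
I_D = k_n [V_ov · V_DS − ½ V_DS²] = 6.9 × [0.52 × 0.12 − 0.5 × 0.12²] = 0.381 mA.

Triode; I_D = 0.381 mA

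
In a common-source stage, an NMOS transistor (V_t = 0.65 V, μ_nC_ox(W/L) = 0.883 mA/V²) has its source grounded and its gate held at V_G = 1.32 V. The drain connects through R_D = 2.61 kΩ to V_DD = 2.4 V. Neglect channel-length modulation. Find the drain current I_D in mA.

V_GS = V_G = 1.32 V, so V_ov = 1.32 − 0.65 = 0.67 V.
Assume saturation: I_D = ½ k_n V_ov² = 0.5 × 0.883 × 0.67² = 0.198 mA, giving V_DS = V_DD − I_D R_D = 2.4 − 0.198 × 2.61 = 1.88 V.
V_DS = 1.88 V ≥ V_ov = 0.67 V, confirming saturation.

I_D = 0.198 mA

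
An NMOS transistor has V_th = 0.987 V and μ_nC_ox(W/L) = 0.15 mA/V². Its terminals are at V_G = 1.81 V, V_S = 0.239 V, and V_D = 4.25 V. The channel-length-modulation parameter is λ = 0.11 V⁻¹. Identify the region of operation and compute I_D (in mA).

V_GS = V_G − V_S = 1.81 − 0.239 = 1.57 V; V_DS = V_D − V_S = 4.25 − 0.239 = 4.01 V.
V_ov = V_GS − V_th = 1.57 − 0.987 = 0.584 V.
Since V_DS = 4.01 V ≥ V_ov = 0.584 V, the device is in saturation.
I_D = ½ k_n V_ov² (1 + λ V_DS) = 0.5 × 0.15 × 0.584² × (1 + 0.11 × 4.01) = 0.0369 mA.

Saturation; I_D = 0.0369 mA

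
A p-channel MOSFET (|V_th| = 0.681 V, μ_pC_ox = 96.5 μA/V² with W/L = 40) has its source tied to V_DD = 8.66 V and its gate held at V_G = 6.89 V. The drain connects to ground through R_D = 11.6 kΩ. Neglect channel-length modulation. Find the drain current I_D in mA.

I_D = 0.730 mA

V_SG = V_DD − V_G = 8.66 − 6.89 = 1.77 V, so V_ov = 1.77 − 0.681 = 1.09 V.
k_p = μ_pC_ox · (W/L) = 3.86 mA/V².
Assume saturation: I_D = ½ k_p V_ov² = 0.5 × 3.86 × 1.09² = 2.29 mA, giving V_SD = V_DD − I_D R_D = 8.66 − 2.29 × 11.6 = -17.9 V.
But -17.9 V < V_ov = 1.09 V, so the device is actually in triode.
In triode I_D = k_p[V_ov V_SD − ½ V_SD²] and I_D = (V_DD − V_SD)/R_D. Equating: 22.4 V_SD² − 49.76 V_SD + 8.66 = 0, giving V_SD = 0.19 V (the root below V_ov).
I_D = (8.66 − 0.19) / 11.6 = 0.73 mA.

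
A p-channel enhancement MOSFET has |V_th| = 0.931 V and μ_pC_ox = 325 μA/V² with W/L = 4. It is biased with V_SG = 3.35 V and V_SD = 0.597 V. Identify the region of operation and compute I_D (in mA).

Triode; I_D = 1.65 mA

k_p = μ_pC_ox · (W/L) = 1.3 mA/V².
V_ov = V_SG − |V_th| = 3.35 − 0.931 = 2.42 V.
Since V_SD = 0.597 V < V_ov = 2.42 V, the device is in the triode region.
I_D = k_p [V_ov · V_SD − ½ V_SD²] = 1.3 × [2.42 × 0.597 − 0.5 × 0.597²] = 1.65 mA.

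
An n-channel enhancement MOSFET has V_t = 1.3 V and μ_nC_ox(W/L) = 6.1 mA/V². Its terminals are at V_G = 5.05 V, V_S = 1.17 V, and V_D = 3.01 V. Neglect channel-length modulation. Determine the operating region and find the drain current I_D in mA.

V_GS = V_G − V_S = 5.05 − 1.17 = 3.88 V; V_DS = V_D − V_S = 3.01 − 1.17 = 1.84 V.
V_ov = V_GS − V_t = 3.88 − 1.3 = 2.58 V.
Since V_DS = 1.84 V < V_ov = 2.58 V, the device is in the triode region.
I_D = k_n [V_ov · V_DS − ½ V_DS²] = 6.1 × [2.58 × 1.84 − 0.5 × 1.84²] = 18.6 mA.

Triode; I_D = 18.6 mA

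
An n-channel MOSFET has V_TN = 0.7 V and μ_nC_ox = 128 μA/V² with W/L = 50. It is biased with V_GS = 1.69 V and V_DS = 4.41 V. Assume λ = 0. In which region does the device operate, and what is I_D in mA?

Saturation; I_D = 3.14 mA

k_n = μ_nC_ox · (W/L) = 6.4 mA/V².
V_ov = V_GS − V_TN = 1.69 − 0.7 = 0.99 V.
Since V_DS = 4.41 V ≥ V_ov = 0.99 V, the device is in saturation.
I_D = ½ k_n V_ov² = 0.5 × 6.4 × 0.99² = 3.14 mA.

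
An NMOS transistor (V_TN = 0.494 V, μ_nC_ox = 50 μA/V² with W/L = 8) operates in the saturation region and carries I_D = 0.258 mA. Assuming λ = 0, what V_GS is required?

V_GS = 1.63 V

k_n = μ_nC_ox · (W/L) = 0.4 mA/V².
In saturation I_D = ½ k_n (V_GS − V_TN)², so V_GS − V_TN = √(2 I_D / k_n) = √(2 × 0.258 / 0.4) = 1.14 V.
V_GS = 0.494 + 1.14 = 1.63 V.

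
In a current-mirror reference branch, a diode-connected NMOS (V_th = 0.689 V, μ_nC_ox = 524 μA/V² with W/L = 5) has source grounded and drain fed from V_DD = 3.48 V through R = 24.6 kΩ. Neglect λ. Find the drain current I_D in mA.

With gate tied to drain, V_GS = V_DS ≥ V_GS − V_th, so the device is in saturation.
k_n = μ_nC_ox · (W/L) = 2.62 mA/V².
KCL at the drain: ½ k_n (V_GS − V_th)² = (V_DD − V_GS)/R.
Let x = V_GS − 0.689. Then 32.2 x² + x − 2.791 = 0, giving x = 0.279 V (positive root), so V_GS = 0.968 V.
I_D = (V_DD − V_GS)/R = (3.48 − 0.968) / 24.6 = 0.102 mA.

I_D = 0.102 mA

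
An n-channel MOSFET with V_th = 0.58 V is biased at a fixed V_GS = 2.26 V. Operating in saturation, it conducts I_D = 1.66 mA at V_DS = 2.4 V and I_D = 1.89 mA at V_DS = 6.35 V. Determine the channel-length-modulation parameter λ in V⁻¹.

λ = 0.0383 V⁻¹

With V_GS fixed, I_D ∝ (1 + λ V_DS) in saturation, so I_D2/I_D1 = (1 + λ V_DS2)/(1 + λ V_DS1).
1.89/1.66 = 1.139 = (1 + 6.35 λ)/(1 + 2.4 λ).
Solving: λ (I_D1 V_DS2 − I_D2 V_DS1) = I_D2 − I_D1, so λ = (1.89 − 1.66) / (1.66 × 6.35 − 1.89 × 2.4) = 0.23 / 6 = 0.0383 V⁻¹.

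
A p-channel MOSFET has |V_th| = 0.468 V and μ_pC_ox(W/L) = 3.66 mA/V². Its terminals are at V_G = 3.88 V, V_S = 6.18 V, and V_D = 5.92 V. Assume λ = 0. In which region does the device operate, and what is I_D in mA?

V_SG = V_S − V_G = 6.18 − 3.88 = 2.3 V; V_SD = V_S − V_D = 6.18 − 5.92 = 0.26 V.
V_ov = V_SG − |V_th| = 2.3 − 0.468 = 1.83 V.
Since V_SD = 0.26 V < V_ov = 1.83 V, the device is in the triode region.
I_D = k_p [V_ov · V_SD − ½ V_SD²] = 3.66 × [1.83 × 0.26 − 0.5 × 0.26²] = 1.62 mA.

Triode; I_D = 1.62 mA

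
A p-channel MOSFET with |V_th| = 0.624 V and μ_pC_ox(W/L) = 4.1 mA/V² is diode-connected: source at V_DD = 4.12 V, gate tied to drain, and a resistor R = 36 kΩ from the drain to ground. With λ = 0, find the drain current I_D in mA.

I_D = 0.0913 mA

With gate tied to drain, V_SG = V_SD ≥ V_SG − |V_th|, so the device is in saturation.
KCL at the drain: ½ k_p (V_SG − |V_th|)² = (V_DD − V_SG)/R.
Let x = V_SG − 0.624. Then 73.8 x² + x − 3.496 = 0, giving x = 0.211 V (positive root), so V_SG = 0.835 V.
I_D = (V_DD − V_SG)/R = (4.12 − 0.835) / 36 = 0.0913 mA.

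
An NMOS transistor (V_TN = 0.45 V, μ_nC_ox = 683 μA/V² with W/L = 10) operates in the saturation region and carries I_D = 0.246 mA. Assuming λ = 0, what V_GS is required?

k_n = μ_nC_ox · (W/L) = 6.83 mA/V².
In saturation I_D = ½ k_n (V_GS − V_TN)², so V_GS − V_TN = √(2 I_D / k_n) = √(2 × 0.246 / 6.83) = 0.268 V.
V_GS = 0.45 + 0.268 = 0.718 V.

V_GS = 0.718 V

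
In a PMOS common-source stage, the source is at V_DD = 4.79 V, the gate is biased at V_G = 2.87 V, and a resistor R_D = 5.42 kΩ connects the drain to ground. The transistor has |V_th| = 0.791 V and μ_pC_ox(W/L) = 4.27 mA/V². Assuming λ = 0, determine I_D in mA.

V_SG = V_DD − V_G = 4.79 − 2.87 = 1.92 V, so V_ov = 1.92 − 0.791 = 1.13 V.
Assume saturation: I_D = ½ k_p V_ov² = 0.5 × 4.27 × 1.13² = 2.72 mA, giving V_SD = V_DD − I_D R_D = 4.79 − 2.72 × 5.42 = -9.96 V.
But -9.96 V < V_ov = 1.13 V, so the device is actually in triode.
In triode I_D = k_p[V_ov V_SD − ½ V_SD²] and I_D = (V_DD − V_SD)/R_D. Equating: 11.6 V_SD² − 27.13 V_SD + 4.79 = 0, giving V_SD = 0.192 V (the root below V_ov).
I_D = (4.79 − 0.192) / 5.42 = 0.848 mA.

I_D = 0.848 mA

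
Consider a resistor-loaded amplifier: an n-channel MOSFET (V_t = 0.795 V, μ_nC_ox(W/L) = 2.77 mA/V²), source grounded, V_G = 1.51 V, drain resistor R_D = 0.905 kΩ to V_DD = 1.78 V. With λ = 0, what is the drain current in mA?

V_GS = V_G = 1.51 V, so V_ov = 1.51 − 0.795 = 0.715 V.
Assume saturation: I_D = ½ k_n V_ov² = 0.5 × 2.77 × 0.715² = 0.708 mA, giving V_DS = V_DD − I_D R_D = 1.78 − 0.708 × 0.905 = 1.14 V.
V_DS = 1.14 V ≥ V_ov = 0.715 V, confirming saturation.

I_D = 0.708 mA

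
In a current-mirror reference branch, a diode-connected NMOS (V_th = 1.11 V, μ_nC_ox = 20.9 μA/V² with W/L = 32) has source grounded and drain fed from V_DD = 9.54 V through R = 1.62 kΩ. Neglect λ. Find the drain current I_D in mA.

I_D = 3.27 mA

With gate tied to drain, V_GS = V_DS ≥ V_GS − V_th, so the device is in saturation.
k_n = μ_nC_ox · (W/L) = 0.6688 mA/V².
KCL at the drain: ½ k_n (V_GS − V_th)² = (V_DD − V_GS)/R.
Let x = V_GS − 1.11. Then 0.542 x² + x − 8.43 = 0, giving x = 3.13 V (positive root), so V_GS = 4.24 V.
I_D = (V_DD − V_GS)/R = (9.54 − 4.24) / 1.62 = 3.27 mA.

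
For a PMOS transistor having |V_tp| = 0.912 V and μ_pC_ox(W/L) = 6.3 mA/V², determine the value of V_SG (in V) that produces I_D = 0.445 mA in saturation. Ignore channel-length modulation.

V_SG = 1.29 V

In saturation I_D = ½ k_p (V_SG − |V_tp|)², so V_SG − |V_tp| = √(2 I_D / k_p) = √(2 × 0.445 / 6.3) = 0.376 V.
V_SG = 0.912 + 0.376 = 1.29 V.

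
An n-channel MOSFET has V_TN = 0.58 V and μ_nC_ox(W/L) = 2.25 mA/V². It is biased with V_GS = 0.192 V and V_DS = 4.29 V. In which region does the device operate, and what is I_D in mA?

V_GS = 0.192 V < V_TN = 0.58 V, so the transistor is in cutoff.

Cutoff; I_D = 0 mA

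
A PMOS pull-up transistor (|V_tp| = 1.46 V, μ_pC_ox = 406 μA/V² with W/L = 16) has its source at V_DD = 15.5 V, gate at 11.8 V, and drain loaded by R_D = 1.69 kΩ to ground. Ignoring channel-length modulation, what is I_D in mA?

I_D = 8.75 mA

V_SG = V_DD − V_G = 15.5 − 11.8 = 3.7 V, so V_ov = 3.7 − 1.46 = 2.24 V.
k_p = μ_pC_ox · (W/L) = 6.496 mA/V².
Assume saturation: I_D = ½ k_p V_ov² = 0.5 × 6.496 × 2.24² = 16.3 mA, giving V_SD = V_DD − I_D R_D = 15.5 − 16.3 × 1.69 = -12 V.
But -12 V < V_ov = 2.24 V, so the device is actually in triode.
In triode I_D = k_p[V_ov V_SD − ½ V_SD²] and I_D = (V_DD − V_SD)/R_D. Equating: 5.49 V_SD² − 25.59 V_SD + 15.5 = 0, giving V_SD = 0.715 V (the root below V_ov).
I_D = (15.5 − 0.715) / 1.69 = 8.75 mA.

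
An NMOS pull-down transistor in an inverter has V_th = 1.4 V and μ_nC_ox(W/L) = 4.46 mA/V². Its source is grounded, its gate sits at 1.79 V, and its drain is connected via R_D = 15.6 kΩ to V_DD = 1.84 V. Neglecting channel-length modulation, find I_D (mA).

I_D = 0.113 mA

V_GS = V_G = 1.79 V, so V_ov = 1.79 − 1.4 = 0.39 V.
Assume saturation: I_D = ½ k_n V_ov² = 0.5 × 4.46 × 0.39² = 0.339 mA, giving V_DS = V_DD − I_D R_D = 1.84 − 0.339 × 15.6 = -3.45 V.
But -3.45 V < V_ov = 0.39 V, so the device is actually in triode.
In triode I_D = k_n[V_ov V_DS − ½ V_DS²] and I_D = (V_DD − V_DS)/R_D. Equating: 34.8 V_DS² − 28.13 V_DS + 1.84 = 0, giving V_DS = 0.0718 V (the root below V_ov).
I_D = (1.84 − 0.0718) / 15.6 = 0.113 mA.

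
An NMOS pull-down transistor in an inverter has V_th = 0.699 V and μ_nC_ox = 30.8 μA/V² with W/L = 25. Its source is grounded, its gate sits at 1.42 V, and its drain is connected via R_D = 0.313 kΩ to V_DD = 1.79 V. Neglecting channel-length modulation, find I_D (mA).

I_D = 0.200 mA

V_GS = V_G = 1.42 V, so V_ov = 1.42 − 0.699 = 0.721 V.
k_n = μ_nC_ox · (W/L) = 0.77 mA/V².
Assume saturation: I_D = ½ k_n V_ov² = 0.5 × 0.77 × 0.721² = 0.2 mA, giving V_DS = V_DD − I_D R_D = 1.79 − 0.2 × 0.313 = 1.73 V.
V_DS = 1.73 V ≥ V_ov = 0.721 V, confirming saturation.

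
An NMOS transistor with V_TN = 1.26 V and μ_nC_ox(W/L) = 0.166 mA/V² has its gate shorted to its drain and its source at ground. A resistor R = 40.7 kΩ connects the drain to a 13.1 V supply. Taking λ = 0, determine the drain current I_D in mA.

With gate tied to drain, V_GS = V_DS ≥ V_GS − V_TN, so the device is in saturation.
KCL at the drain: ½ k_n (V_GS − V_TN)² = (V_DD − V_GS)/R.
Let x = V_GS − 1.26. Then 3.38 x² + x − 11.84 = 0, giving x = 1.73 V (positive root), so V_GS = 2.99 V.
I_D = (V_DD − V_GS)/R = (13.1 − 2.99) / 40.7 = 0.248 mA.

I_D = 0.248 mA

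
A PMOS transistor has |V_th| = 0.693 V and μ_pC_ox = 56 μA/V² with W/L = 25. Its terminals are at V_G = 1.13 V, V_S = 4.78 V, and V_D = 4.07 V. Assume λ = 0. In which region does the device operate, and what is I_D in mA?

V_SG = V_S − V_G = 4.78 − 1.13 = 3.65 V; V_SD = V_S − V_D = 4.78 − 4.07 = 0.71 V.
k_p = μ_pC_ox · (W/L) = 1.4 mA/V².
V_ov = V_SG − |V_th| = 3.65 − 0.693 = 2.96 V.
Since V_SD = 0.71 V < V_ov = 2.96 V, the device is in the triode region.
I_D = k_p [V_ov · V_SD − ½ V_SD²] = 1.4 × [2.96 × 0.71 − 0.5 × 0.71²] = 2.59 mA.

Triode; I_D = 2.59 mA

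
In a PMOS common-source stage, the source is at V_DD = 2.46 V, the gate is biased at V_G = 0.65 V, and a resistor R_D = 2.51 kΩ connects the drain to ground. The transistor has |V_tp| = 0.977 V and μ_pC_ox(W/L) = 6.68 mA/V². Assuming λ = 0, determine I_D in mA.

I_D = 0.907 mA

V_SG = V_DD − V_G = 2.46 − 0.65 = 1.81 V, so V_ov = 1.81 − 0.977 = 0.833 V.
Assume saturation: I_D = ½ k_p V_ov² = 0.5 × 6.68 × 0.833² = 2.32 mA, giving V_SD = V_DD − I_D R_D = 2.46 − 2.32 × 2.51 = -3.36 V.
But -3.36 V < V_ov = 0.833 V, so the device is actually in triode.
In triode I_D = k_p[V_ov V_SD − ½ V_SD²] and I_D = (V_DD − V_SD)/R_D. Equating: 8.38 V_SD² − 14.97 V_SD + 2.46 = 0, giving V_SD = 0.183 V (the root below V_ov).
I_D = (2.46 − 0.183) / 2.51 = 0.907 mA.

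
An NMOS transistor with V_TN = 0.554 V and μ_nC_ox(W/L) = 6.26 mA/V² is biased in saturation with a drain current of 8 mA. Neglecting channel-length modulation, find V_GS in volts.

V_GS = 2.15 V

In saturation I_D = ½ k_n (V_GS − V_TN)², so V_GS − V_TN = √(2 I_D / k_n) = √(2 × 8 / 6.26) = 1.6 V.
V_GS = 0.554 + 1.6 = 2.15 V.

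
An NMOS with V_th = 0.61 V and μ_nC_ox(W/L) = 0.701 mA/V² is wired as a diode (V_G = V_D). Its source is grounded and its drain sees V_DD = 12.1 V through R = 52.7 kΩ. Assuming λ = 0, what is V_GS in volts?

V_GS = 1.37 V

With gate tied to drain, V_GS = V_DS ≥ V_GS − V_th, so the device is in saturation.
KCL at the drain: ½ k_n (V_GS − V_th)² = (V_DD − V_GS)/R.
Let x = V_GS − 0.61. Then 18.5 x² + x − 11.49 = 0, giving x = 0.762 V (positive root), so V_GS = 1.37 V.
I_D = (V_DD − V_GS)/R = (12.1 − 1.37) / 52.7 = 0.204 mA.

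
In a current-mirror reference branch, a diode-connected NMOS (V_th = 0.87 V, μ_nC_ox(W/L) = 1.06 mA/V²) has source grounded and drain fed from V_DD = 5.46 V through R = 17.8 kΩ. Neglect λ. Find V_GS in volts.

With gate tied to drain, V_GS = V_DS ≥ V_GS − V_th, so the device is in saturation.
KCL at the drain: ½ k_n (V_GS − V_th)² = (V_DD − V_GS)/R.
Let x = V_GS − 0.87. Then 9.43 x² + x − 4.59 = 0, giving x = 0.647 V (positive root), so V_GS = 1.52 V.
I_D = (V_DD − V_GS)/R = (5.46 − 1.52) / 17.8 = 0.222 mA.

V_GS = 1.52 V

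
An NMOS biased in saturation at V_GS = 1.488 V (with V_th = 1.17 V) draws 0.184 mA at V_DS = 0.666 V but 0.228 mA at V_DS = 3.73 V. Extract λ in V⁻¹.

With V_GS fixed, I_D ∝ (1 + λ V_DS) in saturation, so I_D2/I_D1 = (1 + λ V_DS2)/(1 + λ V_DS1).
0.228/0.184 = 1.239 = (1 + 3.73 λ)/(1 + 0.666 λ).
Solving: λ (I_D1 V_DS2 − I_D2 V_DS1) = I_D2 − I_D1, so λ = (0.228 − 0.184) / (0.184 × 3.73 − 0.228 × 0.666) = 0.044 / 0.534 = 0.0823 V⁻¹.

λ = 0.0823 V⁻¹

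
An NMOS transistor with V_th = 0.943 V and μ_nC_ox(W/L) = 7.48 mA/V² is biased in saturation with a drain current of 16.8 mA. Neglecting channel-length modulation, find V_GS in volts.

V_GS = 3.06 V

In saturation I_D = ½ k_n (V_GS − V_th)², so V_GS − V_th = √(2 I_D / k_n) = √(2 × 16.8 / 7.48) = 2.12 V.
V_GS = 0.943 + 2.12 = 3.06 V.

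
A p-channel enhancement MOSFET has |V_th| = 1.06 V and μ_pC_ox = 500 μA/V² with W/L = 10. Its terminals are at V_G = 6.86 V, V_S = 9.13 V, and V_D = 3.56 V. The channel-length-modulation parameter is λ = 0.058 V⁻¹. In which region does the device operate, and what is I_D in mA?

Saturation; I_D = 4.84 mA

V_SG = V_S − V_G = 9.13 − 6.86 = 2.27 V; V_SD = V_S − V_D = 9.13 − 3.56 = 5.57 V.
k_p = μ_pC_ox · (W/L) = 5 mA/V².
V_ov = V_SG − |V_th| = 2.27 − 1.06 = 1.21 V.
Since V_SD = 5.57 V ≥ V_ov = 1.21 V, the device is in saturation.
I_D = ½ k_p V_ov² (1 + λ V_SD) = 0.5 × 5 × 1.21² × (1 + 0.058 × 5.57) = 4.84 mA.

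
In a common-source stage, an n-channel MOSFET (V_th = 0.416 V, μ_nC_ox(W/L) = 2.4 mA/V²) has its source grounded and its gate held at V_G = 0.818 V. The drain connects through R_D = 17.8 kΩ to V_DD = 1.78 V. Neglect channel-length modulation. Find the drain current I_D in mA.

V_GS = V_G = 0.818 V, so V_ov = 0.818 − 0.416 = 0.402 V.
Assume saturation: I_D = ½ k_n V_ov² = 0.5 × 2.4 × 0.402² = 0.194 mA, giving V_DS = V_DD − I_D R_D = 1.78 − 0.194 × 17.8 = -1.67 V.
But -1.67 V < V_ov = 0.402 V, so the device is actually in triode.
In triode I_D = k_n[V_ov V_DS − ½ V_DS²] and I_D = (V_DD − V_DS)/R_D. Equating: 21.4 V_DS² − 18.17 V_DS + 1.78 = 0, giving V_DS = 0.113 V (the root below V_ov).
I_D = (1.78 − 0.113) / 17.8 = 0.0937 mA.

I_D = 0.0937 mA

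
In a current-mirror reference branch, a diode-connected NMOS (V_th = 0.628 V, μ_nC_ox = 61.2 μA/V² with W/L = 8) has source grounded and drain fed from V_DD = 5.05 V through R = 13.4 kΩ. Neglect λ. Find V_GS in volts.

With gate tied to drain, V_GS = V_DS ≥ V_GS − V_th, so the device is in saturation.
k_n = μ_nC_ox · (W/L) = 0.4896 mA/V².
KCL at the drain: ½ k_n (V_GS − V_th)² = (V_DD − V_GS)/R.
Let x = V_GS − 0.628. Then 3.28 x² + x − 4.422 = 0, giving x = 1.02 V (positive root), so V_GS = 1.65 V.
I_D = (V_DD − V_GS)/R = (5.05 − 1.65) / 13.4 = 0.254 mA.

V_GS = 1.65 V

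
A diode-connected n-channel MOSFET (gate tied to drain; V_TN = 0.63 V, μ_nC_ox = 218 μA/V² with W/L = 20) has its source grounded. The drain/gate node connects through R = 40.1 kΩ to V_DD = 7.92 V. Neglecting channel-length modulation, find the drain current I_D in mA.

I_D = 0.175 mA

With gate tied to drain, V_GS = V_DS ≥ V_GS − V_TN, so the device is in saturation.
k_n = μ_nC_ox · (W/L) = 4.36 mA/V².
KCL at the drain: ½ k_n (V_GS − V_TN)² = (V_DD − V_GS)/R.
Let x = V_GS − 0.63. Then 87.4 x² + x − 7.29 = 0, giving x = 0.283 V (positive root), so V_GS = 0.913 V.
I_D = (V_DD − V_GS)/R = (7.92 − 0.913) / 40.1 = 0.175 mA.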